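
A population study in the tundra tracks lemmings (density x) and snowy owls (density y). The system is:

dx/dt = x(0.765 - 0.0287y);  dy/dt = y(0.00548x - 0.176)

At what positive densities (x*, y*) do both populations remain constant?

x* ≈ 32.1, y* ≈ 26.7

Set dy/dt = 0 with y > 0: 0.00548x - 0.176 = 0, so x* = 0.176/0.00548 = 32.1.
Set dx/dt = 0 with x > 0: 0.765 - 0.0287y = 0, so y* = 0.765/0.0287 = 26.7.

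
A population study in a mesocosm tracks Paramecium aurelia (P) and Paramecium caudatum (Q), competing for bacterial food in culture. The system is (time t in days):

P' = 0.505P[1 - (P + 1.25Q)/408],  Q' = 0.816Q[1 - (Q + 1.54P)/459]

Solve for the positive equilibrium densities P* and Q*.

P* ≈ 179, Q* ≈ 183

Setting both brackets to zero gives the nullclines P + 1.25Q = 408 and 1.54P + Q = 459.
Substituting Q = 459 - 1.54P into the first: P(1 - 1.25·1.54) = 408 - 1.25·459.
So P* = -166/-0.925 = 179, and then Q* = 459 - 1.54·179 = 183.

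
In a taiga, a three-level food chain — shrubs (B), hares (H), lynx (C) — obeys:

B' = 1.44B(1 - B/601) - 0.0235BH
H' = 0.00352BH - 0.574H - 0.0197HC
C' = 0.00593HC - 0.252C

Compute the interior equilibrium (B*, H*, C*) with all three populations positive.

From dC/dt = 0: 0.00593H* = 0.252, so H* = 42.5.
From dB/dt = 0: 1.44(1 - B*/601) = 0.0235·42.5, giving B* = 601·(1 - 0.694) = 184.
From dH/dt = 0: 0.00352·184 - 0.574 = 0.0197C*, so C* = 0.0744/0.0197 = 3.78.

B* ≈ 184, H* ≈ 42.5, C* ≈ 3.78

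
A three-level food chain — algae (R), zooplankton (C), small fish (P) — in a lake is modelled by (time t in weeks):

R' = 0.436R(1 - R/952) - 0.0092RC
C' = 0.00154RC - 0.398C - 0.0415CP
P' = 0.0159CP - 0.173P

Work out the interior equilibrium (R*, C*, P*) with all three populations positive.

From dP/dt = 0: 0.0159C* = 0.173, so C* = 10.9.
From dR/dt = 0: 0.436(1 - R*/952) = 0.0092·10.9, giving R* = 952·(1 - 0.23) = 733.
From dC/dt = 0: 0.00154·733 - 0.398 = 0.0415P*, so P* = 0.731/0.0415 = 17.6.

R* ≈ 733, C* ≈ 10.9, P* ≈ 17.6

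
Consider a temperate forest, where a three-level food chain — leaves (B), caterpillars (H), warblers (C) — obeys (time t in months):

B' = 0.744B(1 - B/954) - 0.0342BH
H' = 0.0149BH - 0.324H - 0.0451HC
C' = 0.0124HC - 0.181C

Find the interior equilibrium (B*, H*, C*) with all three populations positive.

From dC/dt = 0: 0.0124H* = 0.181, so H* = 14.6.
From dB/dt = 0: 0.744(1 - B*/954) = 0.0342·14.6, giving B* = 954·(1 - 0.671) = 314.
From dH/dt = 0: 0.0149·314 - 0.324 = 0.0451C*, so C* = 4.35/0.0451 = 96.5.

B* ≈ 314, H* ≈ 14.6, C* ≈ 96.5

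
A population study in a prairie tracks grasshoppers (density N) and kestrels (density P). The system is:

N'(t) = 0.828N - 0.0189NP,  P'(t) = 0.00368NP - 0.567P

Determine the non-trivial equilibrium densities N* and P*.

Set dP/dt = 0 with P > 0: 0.00368N - 0.567 = 0, so N* = 0.567/0.00368 = 154.
Set dN/dt = 0 with N > 0: 0.828 - 0.0189P = 0, so P* = 0.828/0.0189 = 43.8.

N* ≈ 154, P* ≈ 43.8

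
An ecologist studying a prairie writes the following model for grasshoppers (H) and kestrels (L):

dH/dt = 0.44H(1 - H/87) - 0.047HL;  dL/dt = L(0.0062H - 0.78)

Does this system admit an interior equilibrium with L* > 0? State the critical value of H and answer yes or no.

Threshold H = 126; K < 126, so no, the predator goes extinct.

The predator equation gives dL/dt > 0 only when H > 0.78/0.0062 = 126.
Without the predator, H → K = 87. Since 87 < 126, the predator cannot invade.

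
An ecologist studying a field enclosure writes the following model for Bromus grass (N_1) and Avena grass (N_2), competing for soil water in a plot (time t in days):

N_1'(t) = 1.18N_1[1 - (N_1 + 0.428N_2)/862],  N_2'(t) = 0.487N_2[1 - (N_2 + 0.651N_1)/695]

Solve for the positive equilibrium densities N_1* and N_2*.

Setting both brackets to zero gives the nullclines N_1 + 0.428N_2 = 862 and 0.651N_1 + N_2 = 695.
Substituting N_2 = 695 - 0.651N_1 into the first: N_1(1 - 0.428·0.651) = 862 - 0.428·695.
So N_1* = 565/0.721 = 783, and then N_2* = 695 - 0.651·783 = 186.

N_1* ≈ 783, N_2* ≈ 186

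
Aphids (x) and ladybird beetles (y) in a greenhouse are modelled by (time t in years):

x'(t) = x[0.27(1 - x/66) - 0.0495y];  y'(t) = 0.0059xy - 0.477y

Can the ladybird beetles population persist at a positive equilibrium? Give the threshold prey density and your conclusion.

Threshold x = 80.8; K < 80.8, so no, the predator goes extinct.

The predator equation gives dy/dt > 0 only when x > 0.477/0.0059 = 80.8.
Without the predator, x → K = 66. Since 66 < 80.8, the predator cannot invade.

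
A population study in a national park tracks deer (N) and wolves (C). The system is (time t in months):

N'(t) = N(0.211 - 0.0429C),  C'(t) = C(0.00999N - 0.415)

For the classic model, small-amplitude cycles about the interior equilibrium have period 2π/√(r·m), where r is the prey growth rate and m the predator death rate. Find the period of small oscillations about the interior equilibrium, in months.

Here r = 0.211 and m = 0.415, so r·m = 0.0876.
ω = √0.0876 = 0.296 per month, hence T = 2π/ω ≈ 21.2 months.

T ≈ 21.2 months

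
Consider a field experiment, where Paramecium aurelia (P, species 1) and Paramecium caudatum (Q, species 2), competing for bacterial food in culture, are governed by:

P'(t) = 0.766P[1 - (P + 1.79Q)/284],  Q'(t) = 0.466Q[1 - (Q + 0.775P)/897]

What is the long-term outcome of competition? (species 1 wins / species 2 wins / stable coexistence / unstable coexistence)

species 2 excludes species 1

Compare the nullcline intercepts: K1/α12 = 284/1.79 = 159 < K2 = 897; K2/α21 = 897/0.775 = 1160 > K1 = 284.
Since the inequalities point opposite ways, species 2 can invade but species 1 cannot.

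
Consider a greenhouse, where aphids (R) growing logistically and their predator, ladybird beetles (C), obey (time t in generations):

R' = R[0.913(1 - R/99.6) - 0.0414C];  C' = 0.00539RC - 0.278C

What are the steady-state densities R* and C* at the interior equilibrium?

R* ≈ 51.6, C* ≈ 10.6

From dC/dt = 0 with C > 0: 0.00539R* = 0.278, so R* = 51.6.
Substitute into dR/dt = 0: 0.913(1 - 51.6/99.6) = 0.0414C*.
The bracket is 0.482, giving C* = 0.44/0.0414 = 10.6.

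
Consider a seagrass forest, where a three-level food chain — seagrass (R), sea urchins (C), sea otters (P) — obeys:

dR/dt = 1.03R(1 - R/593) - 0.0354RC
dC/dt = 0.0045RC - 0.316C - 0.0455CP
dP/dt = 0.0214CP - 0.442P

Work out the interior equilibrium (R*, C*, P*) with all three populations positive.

R* ≈ 172, C* ≈ 20.7, P* ≈ 10.1

From dP/dt = 0: 0.0214C* = 0.442, so C* = 20.7.
From dR/dt = 0: 1.03(1 - R*/593) = 0.0354·20.7, giving R* = 593·(1 - 0.71) = 172.
From dC/dt = 0: 0.0045·172 - 0.316 = 0.0455P*, so P* = 0.458/0.0455 = 10.1.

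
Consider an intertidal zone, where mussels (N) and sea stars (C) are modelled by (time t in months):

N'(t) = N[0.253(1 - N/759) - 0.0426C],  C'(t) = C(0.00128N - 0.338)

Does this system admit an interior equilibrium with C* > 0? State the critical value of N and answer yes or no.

Threshold N = 264; K > 264, so yes, the predator persists.

The predator equation gives dC/dt > 0 only when N > 0.338/0.00128 = 264.
Without the predator, N → K = 759. Since 759 > 264, the predator can invade and persist.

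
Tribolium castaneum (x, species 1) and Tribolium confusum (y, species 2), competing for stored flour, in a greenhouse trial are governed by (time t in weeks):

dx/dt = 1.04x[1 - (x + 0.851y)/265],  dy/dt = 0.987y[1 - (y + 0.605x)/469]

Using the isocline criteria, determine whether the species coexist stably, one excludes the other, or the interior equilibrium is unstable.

Compare the nullcline intercepts: K1/α12 = 265/0.851 = 311 < K2 = 469; K2/α21 = 469/0.605 = 775 > K1 = 265.
Since the inequalities point opposite ways, species 2 can invade but species 1 cannot.

species 2 excludes species 1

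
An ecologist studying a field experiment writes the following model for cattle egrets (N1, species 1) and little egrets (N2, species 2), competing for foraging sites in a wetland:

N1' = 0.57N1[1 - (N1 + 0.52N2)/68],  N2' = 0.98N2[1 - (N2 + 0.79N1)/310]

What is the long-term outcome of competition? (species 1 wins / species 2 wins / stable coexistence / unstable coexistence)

Compare the nullcline intercepts: K1/α12 = 68/0.52 = 131 < K2 = 310; K2/α21 = 310/0.79 = 392 > K1 = 68.
Since the inequalities point opposite ways, species 2 can invade but species 1 cannot.

species 2 excludes species 1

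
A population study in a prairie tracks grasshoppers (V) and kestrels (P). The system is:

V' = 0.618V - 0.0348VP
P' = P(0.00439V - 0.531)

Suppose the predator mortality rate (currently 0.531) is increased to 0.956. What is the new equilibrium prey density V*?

At the interior fixed point, setting dP/dt = 0 with P > 0 fixes V* = (predator death rate)/(VP coefficient) — independent of the other coefficients.
With the change, V* = 0.956/0.00439 = 218; it rises from 121.

V* ≈ 218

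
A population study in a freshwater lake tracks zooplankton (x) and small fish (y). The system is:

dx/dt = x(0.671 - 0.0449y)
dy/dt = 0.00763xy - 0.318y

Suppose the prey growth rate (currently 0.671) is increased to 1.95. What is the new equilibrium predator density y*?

At the interior fixed point, setting dx/dt = 0 with x > 0 fixes y* = (prey growth rate)/(xy coefficient) — independent of the other coefficients.
With the change, y* = 1.95/0.0449 = 43.4; it rises from 14.9.

y* ≈ 43.4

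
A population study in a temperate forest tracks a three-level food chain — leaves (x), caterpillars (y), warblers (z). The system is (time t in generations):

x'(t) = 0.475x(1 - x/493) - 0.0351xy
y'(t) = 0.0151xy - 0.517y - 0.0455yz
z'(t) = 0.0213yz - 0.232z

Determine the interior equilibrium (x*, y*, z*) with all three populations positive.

From dz/dt = 0: 0.0213y* = 0.232, so y* = 10.9.
From dx/dt = 0: 0.475(1 - x*/493) = 0.0351·10.9, giving x* = 493·(1 - 0.805) = 96.2.
From dy/dt = 0: 0.0151·96.2 - 0.517 = 0.0455z*, so z* = 0.936/0.0455 = 20.6.

x* ≈ 96.2, y* ≈ 10.9, z* ≈ 20.6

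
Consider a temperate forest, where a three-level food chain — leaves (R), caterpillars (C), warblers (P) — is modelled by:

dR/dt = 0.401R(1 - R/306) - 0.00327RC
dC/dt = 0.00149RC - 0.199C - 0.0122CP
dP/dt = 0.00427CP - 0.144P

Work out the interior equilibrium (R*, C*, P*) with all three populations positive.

From dP/dt = 0: 0.00427C* = 0.144, so C* = 33.7.
From dR/dt = 0: 0.401(1 - R*/306) = 0.00327·33.7, giving R* = 306·(1 - 0.275) = 222.
From dC/dt = 0: 0.00149·222 - 0.199 = 0.0122P*, so P* = 0.132/0.0122 = 10.8.

R* ≈ 222, C* ≈ 33.7, P* ≈ 10.8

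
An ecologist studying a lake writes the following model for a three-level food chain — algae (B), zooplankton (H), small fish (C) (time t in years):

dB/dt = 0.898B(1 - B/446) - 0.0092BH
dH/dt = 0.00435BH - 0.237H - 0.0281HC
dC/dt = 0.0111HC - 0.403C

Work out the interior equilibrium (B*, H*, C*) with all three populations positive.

From dC/dt = 0: 0.0111H* = 0.403, so H* = 36.3.
From dB/dt = 0: 0.898(1 - B*/446) = 0.0092·36.3, giving B* = 446·(1 - 0.372) = 280.
From dH/dt = 0: 0.00435·280 - 0.237 = 0.0281C*, so C* = 0.981/0.0281 = 34.9.

B* ≈ 280, H* ≈ 36.3, C* ≈ 34.9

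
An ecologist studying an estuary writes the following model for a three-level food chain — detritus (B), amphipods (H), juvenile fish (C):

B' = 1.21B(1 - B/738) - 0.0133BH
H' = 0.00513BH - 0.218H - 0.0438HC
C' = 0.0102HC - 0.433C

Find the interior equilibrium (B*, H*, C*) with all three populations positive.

B* ≈ 394, H* ≈ 42.5, C* ≈ 41.1

From dC/dt = 0: 0.0102H* = 0.433, so H* = 42.5.
From dB/dt = 0: 1.21(1 - B*/738) = 0.0133·42.5, giving B* = 738·(1 - 0.467) = 394.
From dH/dt = 0: 0.00513·394 - 0.218 = 0.0438C*, so C* = 1.8/0.0438 = 41.1.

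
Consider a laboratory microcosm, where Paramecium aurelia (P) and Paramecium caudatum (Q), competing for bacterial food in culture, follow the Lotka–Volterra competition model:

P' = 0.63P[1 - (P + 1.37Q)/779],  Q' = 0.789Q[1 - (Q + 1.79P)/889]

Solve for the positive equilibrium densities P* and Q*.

P* ≈ 302, Q* ≈ 348

Setting both brackets to zero gives the nullclines P + 1.37Q = 779 and 1.79P + Q = 889.
Substituting Q = 889 - 1.79P into the first: P(1 - 1.37·1.79) = 779 - 1.37·889.
So P* = -439/-1.45 = 302, and then Q* = 889 - 1.79·302 = 348.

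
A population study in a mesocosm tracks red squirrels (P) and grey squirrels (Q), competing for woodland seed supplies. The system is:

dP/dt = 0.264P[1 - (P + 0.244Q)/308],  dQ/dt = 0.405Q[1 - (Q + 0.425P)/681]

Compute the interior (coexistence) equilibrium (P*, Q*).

P* ≈ 158, Q* ≈ 614

Setting both brackets to zero gives the nullclines P + 0.244Q = 308 and 0.425P + Q = 681.
Substituting Q = 681 - 0.425P into the first: P(1 - 0.244·0.425) = 308 - 0.244·681.
So P* = 142/0.896 = 158, and then Q* = 681 - 0.425·158 = 614.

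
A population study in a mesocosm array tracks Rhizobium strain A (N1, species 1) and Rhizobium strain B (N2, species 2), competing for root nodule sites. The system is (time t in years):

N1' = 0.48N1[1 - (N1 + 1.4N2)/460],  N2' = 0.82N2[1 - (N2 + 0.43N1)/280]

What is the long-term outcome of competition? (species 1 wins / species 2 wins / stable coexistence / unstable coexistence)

stable coexistence

Compare the nullcline intercepts: K1/α12 = 460/1.4 = 329 > K2 = 280; K2/α21 = 280/0.43 = 651 > K1 = 460.
Since both inequalities hold, each species can invade when rare, so the interior equilibrium is stable.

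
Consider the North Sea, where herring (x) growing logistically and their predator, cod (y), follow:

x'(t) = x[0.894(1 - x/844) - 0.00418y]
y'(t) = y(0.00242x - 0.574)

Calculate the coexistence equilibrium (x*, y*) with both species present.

From dy/dt = 0 with y > 0: 0.00242x* = 0.574, so x* = 237.
Substitute into dx/dt = 0: 0.894(1 - 237/844) = 0.00418y*.
The bracket is 0.719, giving y* = 0.643/0.00418 = 154.

x* ≈ 237, y* ≈ 154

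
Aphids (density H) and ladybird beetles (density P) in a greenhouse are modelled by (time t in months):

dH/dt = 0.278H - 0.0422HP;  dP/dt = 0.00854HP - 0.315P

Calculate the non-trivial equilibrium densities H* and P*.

H* ≈ 36.9, P* ≈ 6.59

Set dP/dt = 0 with P > 0: 0.00854H - 0.315 = 0, so H* = 0.315/0.00854 = 36.9.
Set dH/dt = 0 with H > 0: 0.278 - 0.0422P = 0, so P* = 0.278/0.0422 = 6.59.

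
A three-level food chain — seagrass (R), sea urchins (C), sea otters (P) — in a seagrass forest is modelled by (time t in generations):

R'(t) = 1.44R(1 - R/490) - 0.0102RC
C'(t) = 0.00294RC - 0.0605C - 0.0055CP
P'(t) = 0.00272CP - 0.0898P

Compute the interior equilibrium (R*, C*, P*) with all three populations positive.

R* ≈ 375, C* ≈ 33, P* ≈ 190

From dP/dt = 0: 0.00272C* = 0.0898, so C* = 33.
From dR/dt = 0: 1.44(1 - R*/490) = 0.0102·33, giving R* = 490·(1 - 0.234) = 375.
From dC/dt = 0: 0.00294·375 - 0.0605 = 0.0055P*, so P* = 1.04/0.0055 = 190.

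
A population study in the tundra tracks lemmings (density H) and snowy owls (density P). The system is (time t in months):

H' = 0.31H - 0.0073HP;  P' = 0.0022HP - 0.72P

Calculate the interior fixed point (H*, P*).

Set dP/dt = 0 with P > 0: 0.0022H - 0.72 = 0, so H* = 0.72/0.0022 = 327.
Set dH/dt = 0 with H > 0: 0.31 - 0.0073P = 0, so P* = 0.31/0.0073 = 42.5.

H* ≈ 327, P* ≈ 42.5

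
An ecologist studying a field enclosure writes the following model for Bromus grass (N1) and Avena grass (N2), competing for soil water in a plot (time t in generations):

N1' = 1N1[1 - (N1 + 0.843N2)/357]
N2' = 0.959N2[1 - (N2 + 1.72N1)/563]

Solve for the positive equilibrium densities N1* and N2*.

N1* ≈ 261, N2* ≈ 113

Setting both brackets to zero gives the nullclines N1 + 0.843N2 = 357 and 1.72N1 + N2 = 563.
Substituting N2 = 563 - 1.72N1 into the first: N1(1 - 0.843·1.72) = 357 - 0.843·563.
So N1* = -118/-0.45 = 261, and then N2* = 563 - 1.72·261 = 113.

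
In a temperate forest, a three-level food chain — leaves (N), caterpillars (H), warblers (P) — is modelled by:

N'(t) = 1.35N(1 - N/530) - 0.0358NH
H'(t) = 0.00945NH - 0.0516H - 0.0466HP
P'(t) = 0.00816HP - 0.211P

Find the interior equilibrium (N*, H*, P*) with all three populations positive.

N* ≈ 167, H* ≈ 25.9, P* ≈ 32.7

From dP/dt = 0: 0.00816H* = 0.211, so H* = 25.9.
From dN/dt = 0: 1.35(1 - N*/530) = 0.0358·25.9, giving N* = 530·(1 - 0.686) = 167.
From dH/dt = 0: 0.00945·167 - 0.0516 = 0.0466P*, so P* = 1.52/0.0466 = 32.7.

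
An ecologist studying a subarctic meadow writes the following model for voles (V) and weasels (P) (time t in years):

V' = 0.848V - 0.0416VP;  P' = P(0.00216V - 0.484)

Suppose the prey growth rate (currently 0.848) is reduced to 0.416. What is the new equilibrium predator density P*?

P* ≈ 10

At the interior fixed point, setting dV/dt = 0 with V > 0 fixes P* = (prey growth rate)/(VP coefficient) — independent of the other coefficients.
With the change, P* = 0.416/0.0416 = 10; it falls from 20.4.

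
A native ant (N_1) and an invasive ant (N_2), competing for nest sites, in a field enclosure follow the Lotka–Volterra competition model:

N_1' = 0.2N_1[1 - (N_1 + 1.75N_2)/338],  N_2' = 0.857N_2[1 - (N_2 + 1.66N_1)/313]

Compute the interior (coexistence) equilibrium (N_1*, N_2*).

Setting both brackets to zero gives the nullclines N_1 + 1.75N_2 = 338 and 1.66N_1 + N_2 = 313.
Substituting N_2 = 313 - 1.66N_1 into the first: N_1(1 - 1.75·1.66) = 338 - 1.75·313.
So N_1* = -210/-1.9 = 110, and then N_2* = 313 - 1.66·110 = 130.

N_1* ≈ 110, N_2* ≈ 130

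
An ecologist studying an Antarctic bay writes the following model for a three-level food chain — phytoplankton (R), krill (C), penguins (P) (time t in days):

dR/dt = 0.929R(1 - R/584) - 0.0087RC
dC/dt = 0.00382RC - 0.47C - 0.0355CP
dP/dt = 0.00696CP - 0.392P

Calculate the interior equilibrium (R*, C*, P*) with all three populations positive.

From dP/dt = 0: 0.00696C* = 0.392, so C* = 56.3.
From dR/dt = 0: 0.929(1 - R*/584) = 0.0087·56.3, giving R* = 584·(1 - 0.527) = 276.
From dC/dt = 0: 0.00382·276 - 0.47 = 0.0355P*, so P* = 0.584/0.0355 = 16.5.

R* ≈ 276, C* ≈ 56.3, P* ≈ 16.5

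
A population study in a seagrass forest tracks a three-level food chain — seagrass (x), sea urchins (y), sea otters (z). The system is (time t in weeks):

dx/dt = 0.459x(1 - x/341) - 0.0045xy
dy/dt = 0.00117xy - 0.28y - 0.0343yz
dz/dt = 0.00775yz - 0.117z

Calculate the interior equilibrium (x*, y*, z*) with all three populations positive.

x* ≈ 291, y* ≈ 15.1, z* ≈ 1.75

From dz/dt = 0: 0.00775y* = 0.117, so y* = 15.1.
From dx/dt = 0: 0.459(1 - x*/341) = 0.0045·15.1, giving x* = 341·(1 - 0.148) = 291.
From dy/dt = 0: 0.00117·291 - 0.28 = 0.0343z*, so z* = 0.0599/0.0343 = 1.75.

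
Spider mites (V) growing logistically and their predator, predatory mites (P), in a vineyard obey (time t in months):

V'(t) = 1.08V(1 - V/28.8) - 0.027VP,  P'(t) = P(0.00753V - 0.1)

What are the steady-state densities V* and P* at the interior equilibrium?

From dP/dt = 0 with P > 0: 0.00753V* = 0.1, so V* = 13.3.
Substitute into dV/dt = 0: 1.08(1 - 13.3/28.8) = 0.027P*.
The bracket is 0.539, giving P* = 0.582/0.027 = 21.6.

V* ≈ 13.3, P* ≈ 21.6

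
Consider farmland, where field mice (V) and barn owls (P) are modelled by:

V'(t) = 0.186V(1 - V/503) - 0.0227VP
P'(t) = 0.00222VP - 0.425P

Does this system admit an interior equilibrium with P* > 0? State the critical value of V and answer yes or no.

The predator equation gives dP/dt > 0 only when V > 0.425/0.00222 = 191.
Without the predator, V → K = 503. Since 503 > 191, the predator can invade and persist.

Threshold V = 191; K > 191, so yes, the predator persists.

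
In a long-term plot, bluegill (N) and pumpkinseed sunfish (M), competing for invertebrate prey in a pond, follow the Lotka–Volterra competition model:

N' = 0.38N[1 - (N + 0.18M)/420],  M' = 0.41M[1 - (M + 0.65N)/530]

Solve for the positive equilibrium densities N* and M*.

N* ≈ 368, M* ≈ 291

Setting both brackets to zero gives the nullclines N + 0.18M = 420 and 0.65N + M = 530.
Substituting M = 530 - 0.65N into the first: N(1 - 0.18·0.65) = 420 - 0.18·530.
So N* = 325/0.883 = 368, and then M* = 530 - 0.65·368 = 291.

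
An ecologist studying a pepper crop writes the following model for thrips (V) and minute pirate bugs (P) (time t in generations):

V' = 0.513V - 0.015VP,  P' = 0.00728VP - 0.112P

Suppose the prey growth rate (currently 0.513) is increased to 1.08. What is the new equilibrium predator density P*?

P* ≈ 72

At the interior fixed point, setting dV/dt = 0 with V > 0 fixes P* = (prey growth rate)/(VP coefficient) — independent of the other coefficients.
With the change, P* = 1.08/0.015 = 72; it rises from 34.2.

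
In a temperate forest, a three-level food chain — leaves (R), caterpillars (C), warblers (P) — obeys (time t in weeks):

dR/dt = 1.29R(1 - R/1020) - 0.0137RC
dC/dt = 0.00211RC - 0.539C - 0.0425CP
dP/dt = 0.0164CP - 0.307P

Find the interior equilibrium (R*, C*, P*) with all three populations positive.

From dP/dt = 0: 0.0164C* = 0.307, so C* = 18.7.
From dR/dt = 0: 1.29(1 - R*/1020) = 0.0137·18.7, giving R* = 1020·(1 - 0.199) = 817.
From dC/dt = 0: 0.00211·817 - 0.539 = 0.0425P*, so P* = 1.19/0.0425 = 27.9.

R* ≈ 817, C* ≈ 18.7, P* ≈ 27.9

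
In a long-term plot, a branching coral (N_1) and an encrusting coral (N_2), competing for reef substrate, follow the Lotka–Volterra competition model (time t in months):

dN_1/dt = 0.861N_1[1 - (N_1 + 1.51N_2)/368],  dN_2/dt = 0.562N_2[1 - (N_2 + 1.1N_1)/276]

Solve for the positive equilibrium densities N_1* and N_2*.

N_1* ≈ 73.8, N_2* ≈ 195

Setting both brackets to zero gives the nullclines N_1 + 1.51N_2 = 368 and 1.1N_1 + N_2 = 276.
Substituting N_2 = 276 - 1.1N_1 into the first: N_1(1 - 1.51·1.1) = 368 - 1.51·276.
So N_1* = -48.8/-0.661 = 73.8, and then N_2* = 276 - 1.1·73.8 = 195.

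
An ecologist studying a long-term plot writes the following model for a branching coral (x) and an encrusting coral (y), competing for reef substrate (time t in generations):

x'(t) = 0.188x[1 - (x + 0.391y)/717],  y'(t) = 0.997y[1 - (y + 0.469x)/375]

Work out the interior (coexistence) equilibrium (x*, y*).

Setting both brackets to zero gives the nullclines x + 0.391y = 717 and 0.469x + y = 375.
Substituting y = 375 - 0.469x into the first: x(1 - 0.391·0.469) = 717 - 0.391·375.
So x* = 570/0.817 = 698, and then y* = 375 - 0.469·698 = 47.4.

x* ≈ 698, y* ≈ 47.4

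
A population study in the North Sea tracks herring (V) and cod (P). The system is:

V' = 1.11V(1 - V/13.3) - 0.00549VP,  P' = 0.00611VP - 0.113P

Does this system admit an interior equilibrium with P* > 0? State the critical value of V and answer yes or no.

Threshold V = 18.5; K < 18.5, so no, the predator goes extinct.

The predator equation gives dP/dt > 0 only when V > 0.113/0.00611 = 18.5.
Without the predator, V → K = 13.3. Since 13.3 < 18.5, the predator cannot invade.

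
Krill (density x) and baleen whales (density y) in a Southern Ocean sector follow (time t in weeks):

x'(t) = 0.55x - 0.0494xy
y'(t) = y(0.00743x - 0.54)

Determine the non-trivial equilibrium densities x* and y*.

x* ≈ 72.7, y* ≈ 11.1

Set dy/dt = 0 with y > 0: 0.00743x - 0.54 = 0, so x* = 0.54/0.00743 = 72.7.
Set dx/dt = 0 with x > 0: 0.55 - 0.0494y = 0, so y* = 0.55/0.0494 = 11.1.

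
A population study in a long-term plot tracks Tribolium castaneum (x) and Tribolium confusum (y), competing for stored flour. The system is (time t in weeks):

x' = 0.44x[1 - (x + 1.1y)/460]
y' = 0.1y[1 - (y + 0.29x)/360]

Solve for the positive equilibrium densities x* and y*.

x* ≈ 94, y* ≈ 333

Setting both brackets to zero gives the nullclines x + 1.1y = 460 and 0.29x + y = 360.
Substituting y = 360 - 0.29x into the first: x(1 - 1.1·0.29) = 460 - 1.1·360.
So x* = 64/0.681 = 94, and then y* = 360 - 0.29·94 = 333.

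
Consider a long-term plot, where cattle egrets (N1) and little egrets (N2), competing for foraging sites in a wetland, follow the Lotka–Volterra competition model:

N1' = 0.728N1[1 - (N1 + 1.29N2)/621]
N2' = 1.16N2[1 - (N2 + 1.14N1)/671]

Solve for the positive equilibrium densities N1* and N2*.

Setting both brackets to zero gives the nullclines N1 + 1.29N2 = 621 and 1.14N1 + N2 = 671.
Substituting N2 = 671 - 1.14N1 into the first: N1(1 - 1.29·1.14) = 621 - 1.29·671.
So N1* = -245/-0.471 = 520, and then N2* = 671 - 1.14·520 = 78.5.

N1* ≈ 520, N2* ≈ 78.5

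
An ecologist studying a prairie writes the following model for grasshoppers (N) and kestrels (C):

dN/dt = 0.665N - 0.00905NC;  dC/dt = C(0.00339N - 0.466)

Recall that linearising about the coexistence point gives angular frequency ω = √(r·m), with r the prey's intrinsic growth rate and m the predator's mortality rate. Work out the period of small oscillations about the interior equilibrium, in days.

T ≈ 11.3 days

Here r = 0.665 and m = 0.466, so r·m = 0.31.
ω = √0.31 = 0.557 per day, hence T = 2π/ω ≈ 11.3 days.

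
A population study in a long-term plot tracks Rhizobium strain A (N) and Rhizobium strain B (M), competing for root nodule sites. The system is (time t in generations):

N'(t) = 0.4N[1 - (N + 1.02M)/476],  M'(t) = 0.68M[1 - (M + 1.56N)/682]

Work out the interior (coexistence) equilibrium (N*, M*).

Setting both brackets to zero gives the nullclines N + 1.02M = 476 and 1.56N + M = 682.
Substituting M = 682 - 1.56N into the first: N(1 - 1.02·1.56) = 476 - 1.02·682.
So N* = -220/-0.591 = 372, and then M* = 682 - 1.56·372 = 102.

N* ≈ 372, M* ≈ 102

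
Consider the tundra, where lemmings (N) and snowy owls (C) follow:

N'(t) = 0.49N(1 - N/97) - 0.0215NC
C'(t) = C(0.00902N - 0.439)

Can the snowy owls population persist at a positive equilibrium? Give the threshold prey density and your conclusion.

The predator equation gives dC/dt > 0 only when N > 0.439/0.00902 = 48.7.
Without the predator, N → K = 97. Since 97 > 48.7, the predator can invade and persist.

Threshold N = 48.7; K > 48.7, so yes, the predator persists.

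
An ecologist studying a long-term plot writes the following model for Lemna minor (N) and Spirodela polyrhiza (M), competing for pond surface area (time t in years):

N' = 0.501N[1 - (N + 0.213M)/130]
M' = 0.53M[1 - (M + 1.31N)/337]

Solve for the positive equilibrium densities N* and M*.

Setting both brackets to zero gives the nullclines N + 0.213M = 130 and 1.31N + M = 337.
Substituting M = 337 - 1.31N into the first: N(1 - 0.213·1.31) = 130 - 0.213·337.
So N* = 58.2/0.721 = 80.8, and then M* = 337 - 1.31·80.8 = 231.

N* ≈ 80.8, M* ≈ 231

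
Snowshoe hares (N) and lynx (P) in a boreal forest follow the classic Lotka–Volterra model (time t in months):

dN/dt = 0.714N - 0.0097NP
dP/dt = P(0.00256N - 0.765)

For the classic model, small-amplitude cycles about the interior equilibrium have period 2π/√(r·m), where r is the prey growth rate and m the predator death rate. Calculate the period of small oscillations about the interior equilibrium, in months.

T ≈ 8.5 months

Here r = 0.714 and m = 0.765, so r·m = 0.546.
ω = √0.546 = 0.739 per month, hence T = 2π/ω ≈ 8.5 months.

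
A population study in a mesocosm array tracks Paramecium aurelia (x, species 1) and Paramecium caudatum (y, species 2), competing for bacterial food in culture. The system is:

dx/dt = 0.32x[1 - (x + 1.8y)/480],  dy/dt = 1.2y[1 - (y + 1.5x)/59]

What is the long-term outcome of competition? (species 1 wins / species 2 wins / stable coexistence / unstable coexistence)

species 1 excludes species 2

Compare the nullcline intercepts: K1/α12 = 480/1.8 = 267 > K2 = 59; K2/α21 = 59/1.5 = 39.3 < K1 = 480.
Since the inequalities point opposite ways, species 1 can invade but species 2 cannot.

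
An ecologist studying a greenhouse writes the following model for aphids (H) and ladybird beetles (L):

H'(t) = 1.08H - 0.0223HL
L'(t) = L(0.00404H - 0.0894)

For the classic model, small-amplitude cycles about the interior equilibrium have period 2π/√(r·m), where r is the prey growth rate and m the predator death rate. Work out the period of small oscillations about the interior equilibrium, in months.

T ≈ 20.2 months

Here r = 1.08 and m = 0.0894, so r·m = 0.0966.
ω = √0.0966 = 0.311 per month, hence T = 2π/ω ≈ 20.2 months.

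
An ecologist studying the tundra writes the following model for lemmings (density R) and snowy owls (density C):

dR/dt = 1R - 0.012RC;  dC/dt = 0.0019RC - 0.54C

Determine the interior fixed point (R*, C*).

Set dC/dt = 0 with C > 0: 0.0019R - 0.54 = 0, so R* = 0.54/0.0019 = 284.
Set dR/dt = 0 with R > 0: 1 - 0.012C = 0, so C* = 1/0.012 = 83.3.

R* ≈ 284, C* ≈ 83.3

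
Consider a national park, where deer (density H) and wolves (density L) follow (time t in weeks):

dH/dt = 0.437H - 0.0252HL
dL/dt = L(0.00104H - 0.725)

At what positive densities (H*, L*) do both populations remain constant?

H* ≈ 697, L* ≈ 17.3

Set dL/dt = 0 with L > 0: 0.00104H - 0.725 = 0, so H* = 0.725/0.00104 = 697.
Set dH/dt = 0 with H > 0: 0.437 - 0.0252L = 0, so L* = 0.437/0.0252 = 17.3.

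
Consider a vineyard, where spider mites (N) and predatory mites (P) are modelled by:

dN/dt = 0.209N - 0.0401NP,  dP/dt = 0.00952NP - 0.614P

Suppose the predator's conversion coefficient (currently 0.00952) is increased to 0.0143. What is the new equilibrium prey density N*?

At the interior fixed point, setting dP/dt = 0 with P > 0 fixes N* = (predator death rate)/(NP coefficient) — independent of the other coefficients.
With the change, N* = 0.614/0.0143 = 42.9; it falls from 64.5.

N* ≈ 42.9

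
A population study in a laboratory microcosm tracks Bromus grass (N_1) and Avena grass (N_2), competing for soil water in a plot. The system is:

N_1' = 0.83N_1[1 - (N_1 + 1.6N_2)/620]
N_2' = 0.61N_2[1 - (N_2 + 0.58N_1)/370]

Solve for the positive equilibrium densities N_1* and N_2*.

N_1* ≈ 389, N_2* ≈ 144

Setting both brackets to zero gives the nullclines N_1 + 1.6N_2 = 620 and 0.58N_1 + N_2 = 370.
Substituting N_2 = 370 - 0.58N_1 into the first: N_1(1 - 1.6·0.58) = 620 - 1.6·370.
So N_1* = 28/0.072 = 389, and then N_2* = 370 - 0.58·389 = 144.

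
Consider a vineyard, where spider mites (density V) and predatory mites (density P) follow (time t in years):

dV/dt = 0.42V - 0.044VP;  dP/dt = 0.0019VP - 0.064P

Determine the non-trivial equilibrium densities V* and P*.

V* ≈ 33.7, P* ≈ 9.55

Set dP/dt = 0 with P > 0: 0.0019V - 0.064 = 0, so V* = 0.064/0.0019 = 33.7.
Set dV/dt = 0 with V > 0: 0.42 - 0.044P = 0, so P* = 0.42/0.044 = 9.55.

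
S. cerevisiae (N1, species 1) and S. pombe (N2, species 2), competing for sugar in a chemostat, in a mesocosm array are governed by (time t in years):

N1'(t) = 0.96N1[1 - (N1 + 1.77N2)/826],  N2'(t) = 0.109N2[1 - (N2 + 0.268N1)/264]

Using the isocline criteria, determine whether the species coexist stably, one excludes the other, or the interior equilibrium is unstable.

Compare the nullcline intercepts: K1/α12 = 826/1.77 = 467 > K2 = 264; K2/α21 = 264/0.268 = 985 > K1 = 826.
Since both inequalities hold, each species can invade when rare, so the interior equilibrium is stable.

stable coexistence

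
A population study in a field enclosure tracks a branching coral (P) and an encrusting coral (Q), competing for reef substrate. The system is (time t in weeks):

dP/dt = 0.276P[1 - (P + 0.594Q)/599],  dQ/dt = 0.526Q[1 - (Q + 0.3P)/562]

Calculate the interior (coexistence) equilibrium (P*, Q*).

P* ≈ 323, Q* ≈ 465

Setting both brackets to zero gives the nullclines P + 0.594Q = 599 and 0.3P + Q = 562.
Substituting Q = 562 - 0.3P into the first: P(1 - 0.594·0.3) = 599 - 0.594·562.
So P* = 265/0.822 = 323, and then Q* = 562 - 0.3·323 = 465.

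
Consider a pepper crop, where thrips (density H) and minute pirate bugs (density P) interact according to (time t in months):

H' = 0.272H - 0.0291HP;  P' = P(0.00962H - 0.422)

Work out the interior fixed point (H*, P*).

H* ≈ 43.9, P* ≈ 9.35

Set dP/dt = 0 with P > 0: 0.00962H - 0.422 = 0, so H* = 0.422/0.00962 = 43.9.
Set dH/dt = 0 with H > 0: 0.272 - 0.0291P = 0, so P* = 0.272/0.0291 = 9.35.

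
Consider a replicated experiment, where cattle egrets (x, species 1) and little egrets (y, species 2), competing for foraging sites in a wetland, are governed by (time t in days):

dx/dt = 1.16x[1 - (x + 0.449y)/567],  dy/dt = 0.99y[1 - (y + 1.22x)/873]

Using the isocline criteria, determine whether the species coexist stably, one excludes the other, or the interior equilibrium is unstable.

Compare the nullcline intercepts: K1/α12 = 567/0.449 = 1260 > K2 = 873; K2/α21 = 873/1.22 = 716 > K1 = 567.
Since both inequalities hold, each species can invade when rare, so the interior equilibrium is stable.

stable coexistence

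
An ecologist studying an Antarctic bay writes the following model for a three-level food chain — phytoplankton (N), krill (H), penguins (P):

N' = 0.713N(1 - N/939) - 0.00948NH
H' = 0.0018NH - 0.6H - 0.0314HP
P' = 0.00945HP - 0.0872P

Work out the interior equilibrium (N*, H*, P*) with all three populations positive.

N* ≈ 824, H* ≈ 9.23, P* ≈ 28.1

From dP/dt = 0: 0.00945H* = 0.0872, so H* = 9.23.
From dN/dt = 0: 0.713(1 - N*/939) = 0.00948·9.23, giving N* = 939·(1 - 0.123) = 824.
From dH/dt = 0: 0.0018·824 - 0.6 = 0.0314P*, so P* = 0.883/0.0314 = 28.1.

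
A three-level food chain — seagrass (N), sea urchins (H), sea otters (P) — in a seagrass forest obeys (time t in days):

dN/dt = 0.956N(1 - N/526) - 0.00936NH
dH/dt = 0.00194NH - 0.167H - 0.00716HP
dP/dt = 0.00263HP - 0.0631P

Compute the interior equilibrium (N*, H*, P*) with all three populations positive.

From dP/dt = 0: 0.00263H* = 0.0631, so H* = 24.
From dN/dt = 0: 0.956(1 - N*/526) = 0.00936·24, giving N* = 526·(1 - 0.235) = 402.
From dH/dt = 0: 0.00194·402 - 0.167 = 0.00716P*, so P* = 0.614/0.00716 = 85.7.

N* ≈ 402, H* ≈ 24, P* ≈ 85.7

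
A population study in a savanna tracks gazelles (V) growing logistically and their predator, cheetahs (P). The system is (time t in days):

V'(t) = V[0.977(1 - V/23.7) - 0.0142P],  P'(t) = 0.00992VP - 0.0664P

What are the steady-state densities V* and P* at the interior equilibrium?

V* ≈ 6.69, P* ≈ 49.4

From dP/dt = 0 with P > 0: 0.00992V* = 0.0664, so V* = 6.69.
Substitute into dV/dt = 0: 0.977(1 - 6.69/23.7) = 0.0142P*.
The bracket is 0.718, giving P* = 0.701/0.0142 = 49.4.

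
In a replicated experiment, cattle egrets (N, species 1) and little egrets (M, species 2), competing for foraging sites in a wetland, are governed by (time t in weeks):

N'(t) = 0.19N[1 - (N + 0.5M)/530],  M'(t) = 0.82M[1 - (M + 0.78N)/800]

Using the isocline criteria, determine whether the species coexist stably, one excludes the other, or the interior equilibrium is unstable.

stable coexistence

Compare the nullcline intercepts: K1/α12 = 530/0.5 = 1060 > K2 = 800; K2/α21 = 800/0.78 = 1030 > K1 = 530.
Since both inequalities hold, each species can invade when rare, so the interior equilibrium is stable.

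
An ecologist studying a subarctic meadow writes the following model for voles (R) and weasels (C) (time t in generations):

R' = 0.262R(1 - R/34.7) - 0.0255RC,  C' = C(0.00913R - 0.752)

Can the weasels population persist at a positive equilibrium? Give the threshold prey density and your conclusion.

Threshold R = 82.4; K < 82.4, so no, the predator goes extinct.

The predator equation gives dC/dt > 0 only when R > 0.752/0.00913 = 82.4.
Without the predator, R → K = 34.7. Since 34.7 < 82.4, the predator cannot invade.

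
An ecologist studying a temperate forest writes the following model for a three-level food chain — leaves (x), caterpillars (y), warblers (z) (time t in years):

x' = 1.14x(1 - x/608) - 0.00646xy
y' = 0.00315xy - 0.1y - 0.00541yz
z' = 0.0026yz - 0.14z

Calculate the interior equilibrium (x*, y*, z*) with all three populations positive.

x* ≈ 422, y* ≈ 53.8, z* ≈ 228

From dz/dt = 0: 0.0026y* = 0.14, so y* = 53.8.
From dx/dt = 0: 1.14(1 - x*/608) = 0.00646·53.8, giving x* = 608·(1 - 0.305) = 422.
From dy/dt = 0: 0.00315·422 - 0.1 = 0.00541z*, so z* = 1.23/0.00541 = 228.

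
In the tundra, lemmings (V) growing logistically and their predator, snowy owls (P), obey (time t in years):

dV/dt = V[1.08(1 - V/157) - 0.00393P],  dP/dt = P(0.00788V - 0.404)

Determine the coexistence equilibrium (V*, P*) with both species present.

From dP/dt = 0 with P > 0: 0.00788V* = 0.404, so V* = 51.3.
Substitute into dV/dt = 0: 1.08(1 - 51.3/157) = 0.00393P*.
The bracket is 0.673, giving P* = 0.727/0.00393 = 185.

V* ≈ 51.3, P* ≈ 185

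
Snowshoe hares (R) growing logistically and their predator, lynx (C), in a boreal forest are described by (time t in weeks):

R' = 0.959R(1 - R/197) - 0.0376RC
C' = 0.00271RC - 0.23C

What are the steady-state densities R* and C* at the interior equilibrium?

R* ≈ 84.9, C* ≈ 14.5

From dC/dt = 0 with C > 0: 0.00271R* = 0.23, so R* = 84.9.
Substitute into dR/dt = 0: 0.959(1 - 84.9/197) = 0.0376C*.
The bracket is 0.569, giving C* = 0.546/0.0376 = 14.5.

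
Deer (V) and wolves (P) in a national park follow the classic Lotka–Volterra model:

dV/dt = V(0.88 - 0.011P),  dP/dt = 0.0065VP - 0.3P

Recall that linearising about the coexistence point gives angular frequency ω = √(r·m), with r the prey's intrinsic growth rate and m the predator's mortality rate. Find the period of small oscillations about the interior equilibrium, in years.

T ≈ 12.2 years

Here r = 0.88 and m = 0.3, so r·m = 0.264.
ω = √0.264 = 0.514 per year, hence T = 2π/ω ≈ 12.2 years.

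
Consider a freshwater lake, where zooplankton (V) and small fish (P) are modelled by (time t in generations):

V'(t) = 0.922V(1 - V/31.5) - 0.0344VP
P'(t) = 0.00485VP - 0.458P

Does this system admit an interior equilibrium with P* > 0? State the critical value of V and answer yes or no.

Threshold V = 94.4; K < 94.4, so no, the predator goes extinct.

The predator equation gives dP/dt > 0 only when V > 0.458/0.00485 = 94.4.
Without the predator, V → K = 31.5. Since 31.5 < 94.4, the predator cannot invade.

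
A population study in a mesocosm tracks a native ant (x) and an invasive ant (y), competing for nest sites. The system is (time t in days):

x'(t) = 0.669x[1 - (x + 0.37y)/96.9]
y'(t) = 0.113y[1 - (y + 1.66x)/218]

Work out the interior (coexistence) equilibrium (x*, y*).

Setting both brackets to zero gives the nullclines x + 0.37y = 96.9 and 1.66x + y = 218.
Substituting y = 218 - 1.66x into the first: x(1 - 0.37·1.66) = 96.9 - 0.37·218.
So x* = 16.2/0.386 = 42.1, and then y* = 218 - 1.66·42.1 = 148.

x* ≈ 42.1, y* ≈ 148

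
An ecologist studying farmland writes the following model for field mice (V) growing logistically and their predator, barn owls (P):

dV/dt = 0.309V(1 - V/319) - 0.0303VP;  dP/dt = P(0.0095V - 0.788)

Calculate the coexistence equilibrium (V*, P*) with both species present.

From dP/dt = 0 with P > 0: 0.0095V* = 0.788, so V* = 82.9.
Substitute into dV/dt = 0: 0.309(1 - 82.9/319) = 0.0303P*.
The bracket is 0.74, giving P* = 0.229/0.0303 = 7.55.

V* ≈ 82.9, P* ≈ 7.55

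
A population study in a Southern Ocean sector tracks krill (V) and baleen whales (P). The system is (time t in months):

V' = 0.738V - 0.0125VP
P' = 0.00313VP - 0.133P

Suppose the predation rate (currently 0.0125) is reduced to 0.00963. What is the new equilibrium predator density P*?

P* ≈ 76.6

At the interior fixed point, setting dV/dt = 0 with V > 0 fixes P* = (prey growth rate)/(VP coefficient) — independent of the other coefficients.
With the change, P* = 0.738/0.00963 = 76.6; it rises from 59.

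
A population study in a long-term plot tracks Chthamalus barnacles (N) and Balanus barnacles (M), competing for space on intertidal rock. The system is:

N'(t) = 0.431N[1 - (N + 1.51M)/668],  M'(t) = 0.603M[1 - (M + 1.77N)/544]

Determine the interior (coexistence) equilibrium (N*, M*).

N* ≈ 91.7, M* ≈ 382

Setting both brackets to zero gives the nullclines N + 1.51M = 668 and 1.77N + M = 544.
Substituting M = 544 - 1.77N into the first: N(1 - 1.51·1.77) = 668 - 1.51·544.
So N* = -153/-1.67 = 91.7, and then M* = 544 - 1.77·91.7 = 382.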